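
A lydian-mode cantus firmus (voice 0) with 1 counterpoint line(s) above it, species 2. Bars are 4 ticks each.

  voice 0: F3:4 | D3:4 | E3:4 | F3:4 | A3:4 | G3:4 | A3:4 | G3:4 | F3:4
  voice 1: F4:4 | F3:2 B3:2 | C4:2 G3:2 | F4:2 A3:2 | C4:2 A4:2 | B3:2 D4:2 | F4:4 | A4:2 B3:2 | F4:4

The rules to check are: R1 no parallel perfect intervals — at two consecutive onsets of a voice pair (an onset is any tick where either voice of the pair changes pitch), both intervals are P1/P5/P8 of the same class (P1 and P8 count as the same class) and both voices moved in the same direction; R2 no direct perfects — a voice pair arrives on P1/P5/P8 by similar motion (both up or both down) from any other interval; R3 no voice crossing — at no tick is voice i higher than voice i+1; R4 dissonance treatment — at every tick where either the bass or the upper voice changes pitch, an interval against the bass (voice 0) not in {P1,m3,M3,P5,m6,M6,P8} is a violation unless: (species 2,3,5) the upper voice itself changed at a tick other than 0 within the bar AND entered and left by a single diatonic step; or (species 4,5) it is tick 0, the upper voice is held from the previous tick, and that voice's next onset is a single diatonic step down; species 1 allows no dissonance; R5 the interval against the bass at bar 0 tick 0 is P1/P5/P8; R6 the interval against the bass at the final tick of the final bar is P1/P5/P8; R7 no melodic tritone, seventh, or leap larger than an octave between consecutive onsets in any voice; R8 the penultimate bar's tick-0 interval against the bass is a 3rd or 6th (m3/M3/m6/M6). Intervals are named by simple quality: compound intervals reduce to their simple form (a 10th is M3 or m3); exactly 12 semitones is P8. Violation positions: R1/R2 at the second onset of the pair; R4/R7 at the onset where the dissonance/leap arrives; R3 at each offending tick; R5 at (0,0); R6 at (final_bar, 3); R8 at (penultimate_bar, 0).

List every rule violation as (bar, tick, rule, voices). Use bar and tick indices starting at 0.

(1, 2, R7, (1,))
(3, 0, R2, (0, 1))
(3, 0, R7, (1,))
(5, 0, R7, (1,))
(7, 0, R4, (0, 1))
(7, 0, R8, (0, 1))
(7, 2, R7, (1,))
(8, 0, R7, (1,))

bar 0: v0=F3 v1=F4 downbeat P8
bar 1: v0=D3 v1=F3 downbeat m3
bar 2: v0=E3 v1=C4 downbeat m6
bar 3: v0=F3 v1=F4 downbeat P8
bar 4: v0=A3 v1=C4 downbeat m3
bar 5: v0=G3 v1=B3 downbeat M3
bar 6: v0=A3 v1=F4 downbeat m6
bar 7: v0=G3 v1=A4 downbeat M2
bar 8: v0=F3 v1=F4 downbeat P8
  -> R7 @ bar 1 tick 2 v(1,): F3->B3 leap 6st
  -> R2 @ bar 3 tick 0 v(0, 1): E3/G3 m3 -> F3/F4 P8 similar
  -> R7 @ bar 3 tick 0 v(1,): G3->F4 leap 10st
  -> R7 @ bar 5 tick 0 v(1,): A4->B3 leap 10st
  -> R4 @ bar 7 tick 0 v(0, 1): G3/A4 M2 untreated
  -> R8 @ bar 7 tick 0 v(0, 1): penult M2 not 3rd/6th
  -> R7 @ bar 7 tick 2 v(1,): A4->B3 leap 10st
  -> R7 @ bar 8 tick 0 v(1,): B3->F4 leap 6st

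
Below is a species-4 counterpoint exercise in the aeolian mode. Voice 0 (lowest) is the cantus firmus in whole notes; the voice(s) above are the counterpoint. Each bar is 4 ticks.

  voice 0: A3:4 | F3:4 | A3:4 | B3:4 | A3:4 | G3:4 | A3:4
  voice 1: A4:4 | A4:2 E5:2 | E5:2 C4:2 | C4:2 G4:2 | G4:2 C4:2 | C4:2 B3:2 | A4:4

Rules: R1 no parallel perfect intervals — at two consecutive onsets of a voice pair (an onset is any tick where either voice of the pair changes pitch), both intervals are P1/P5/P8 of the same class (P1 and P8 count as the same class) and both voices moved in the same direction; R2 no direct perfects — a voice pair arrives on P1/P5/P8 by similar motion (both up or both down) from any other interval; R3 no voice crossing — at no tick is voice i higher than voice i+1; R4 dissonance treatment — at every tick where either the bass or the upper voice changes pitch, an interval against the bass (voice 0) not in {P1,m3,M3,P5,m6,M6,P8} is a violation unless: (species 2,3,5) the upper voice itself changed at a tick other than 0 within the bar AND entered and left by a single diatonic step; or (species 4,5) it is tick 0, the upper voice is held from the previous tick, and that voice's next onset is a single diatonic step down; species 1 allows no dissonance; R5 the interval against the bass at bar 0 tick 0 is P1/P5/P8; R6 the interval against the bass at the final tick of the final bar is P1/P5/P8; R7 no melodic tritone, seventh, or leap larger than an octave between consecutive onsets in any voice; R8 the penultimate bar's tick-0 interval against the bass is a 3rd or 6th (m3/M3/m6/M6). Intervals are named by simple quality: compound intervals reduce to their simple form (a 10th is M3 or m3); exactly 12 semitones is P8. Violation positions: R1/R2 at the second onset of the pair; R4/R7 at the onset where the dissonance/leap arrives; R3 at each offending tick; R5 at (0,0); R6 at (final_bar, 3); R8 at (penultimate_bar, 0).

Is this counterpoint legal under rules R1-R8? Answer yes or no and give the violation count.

No (7 violations)

bar 0: v0=A3 v1=A4 (P8)
bar 1: v0=F3 v1=A4 (M3)
bar 2: v0=A3 v1=E5 (P5)
bar 3: v0=B3 v1=C4 (m2)
bar 4: v0=A3 v1=G4 (m7)
bar 5: v0=G3 v1=C4 (P4)
bar 6: v0=A3 v1=A4 (P8)
  R4 @ bar1.2: F3/E5 M7 untreated
  R7 @ bar2.2: E5->C4 leap 16st
  R4 @ bar3.0: B3/C4 m2 untreated
  R4 @ bar4.0: A3/G4 m7 untreated
  R8 @ bar5.0: penult P4 not 3rd/6th
  R2 @ bar6.0: G3/B3 M3 -> A3/A4 P8 similar
  R7 @ bar6.0: B3->A4 leap 10st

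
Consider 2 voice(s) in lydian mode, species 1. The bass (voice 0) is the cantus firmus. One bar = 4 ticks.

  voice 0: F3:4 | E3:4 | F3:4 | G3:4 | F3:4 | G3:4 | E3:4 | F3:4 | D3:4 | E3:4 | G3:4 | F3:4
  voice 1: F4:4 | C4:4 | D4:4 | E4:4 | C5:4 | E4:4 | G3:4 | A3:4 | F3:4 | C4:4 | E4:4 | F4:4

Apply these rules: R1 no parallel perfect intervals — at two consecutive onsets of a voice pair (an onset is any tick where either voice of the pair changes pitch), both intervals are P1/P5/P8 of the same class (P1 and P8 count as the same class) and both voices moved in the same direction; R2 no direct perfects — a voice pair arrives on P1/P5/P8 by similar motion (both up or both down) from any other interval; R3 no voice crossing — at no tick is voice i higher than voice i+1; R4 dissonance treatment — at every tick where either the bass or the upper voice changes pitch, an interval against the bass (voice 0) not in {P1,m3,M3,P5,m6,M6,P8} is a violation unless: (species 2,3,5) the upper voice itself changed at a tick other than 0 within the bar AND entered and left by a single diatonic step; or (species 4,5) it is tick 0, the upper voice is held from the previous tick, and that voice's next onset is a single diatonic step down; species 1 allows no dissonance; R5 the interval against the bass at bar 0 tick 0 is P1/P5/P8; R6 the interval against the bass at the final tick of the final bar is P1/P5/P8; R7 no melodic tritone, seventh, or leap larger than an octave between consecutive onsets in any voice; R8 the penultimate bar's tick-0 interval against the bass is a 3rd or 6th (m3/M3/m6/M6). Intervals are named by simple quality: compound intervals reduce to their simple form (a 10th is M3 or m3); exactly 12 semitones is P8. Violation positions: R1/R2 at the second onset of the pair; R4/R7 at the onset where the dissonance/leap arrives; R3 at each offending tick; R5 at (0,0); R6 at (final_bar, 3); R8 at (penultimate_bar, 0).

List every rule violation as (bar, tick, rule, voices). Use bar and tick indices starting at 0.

No violations across 12 bars (F3..F3 vs F4..F4).

bar 0: v0=F3 v1=F4 downbeat P8
bar 1: v0=E3 v1=C4 downbeat m6
bar 2: v0=F3 v1=D4 downbeat M6
bar 3: v0=G3 v1=E4 downbeat M6
bar 4: v0=F3 v1=C5 downbeat P5
bar 5: v0=G3 v1=E4 downbeat M6
bar 6: v0=E3 v1=G3 downbeat m3
bar 7: v0=F3 v1=A3 downbeat M3
bar 8: v0=D3 v1=F3 downbeat m3
bar 9: v0=E3 v1=C4 downbeat m6
bar 10: v0=G3 v1=E4 downbeat M6
bar 11: v0=F3 v1=F4 downbeat P8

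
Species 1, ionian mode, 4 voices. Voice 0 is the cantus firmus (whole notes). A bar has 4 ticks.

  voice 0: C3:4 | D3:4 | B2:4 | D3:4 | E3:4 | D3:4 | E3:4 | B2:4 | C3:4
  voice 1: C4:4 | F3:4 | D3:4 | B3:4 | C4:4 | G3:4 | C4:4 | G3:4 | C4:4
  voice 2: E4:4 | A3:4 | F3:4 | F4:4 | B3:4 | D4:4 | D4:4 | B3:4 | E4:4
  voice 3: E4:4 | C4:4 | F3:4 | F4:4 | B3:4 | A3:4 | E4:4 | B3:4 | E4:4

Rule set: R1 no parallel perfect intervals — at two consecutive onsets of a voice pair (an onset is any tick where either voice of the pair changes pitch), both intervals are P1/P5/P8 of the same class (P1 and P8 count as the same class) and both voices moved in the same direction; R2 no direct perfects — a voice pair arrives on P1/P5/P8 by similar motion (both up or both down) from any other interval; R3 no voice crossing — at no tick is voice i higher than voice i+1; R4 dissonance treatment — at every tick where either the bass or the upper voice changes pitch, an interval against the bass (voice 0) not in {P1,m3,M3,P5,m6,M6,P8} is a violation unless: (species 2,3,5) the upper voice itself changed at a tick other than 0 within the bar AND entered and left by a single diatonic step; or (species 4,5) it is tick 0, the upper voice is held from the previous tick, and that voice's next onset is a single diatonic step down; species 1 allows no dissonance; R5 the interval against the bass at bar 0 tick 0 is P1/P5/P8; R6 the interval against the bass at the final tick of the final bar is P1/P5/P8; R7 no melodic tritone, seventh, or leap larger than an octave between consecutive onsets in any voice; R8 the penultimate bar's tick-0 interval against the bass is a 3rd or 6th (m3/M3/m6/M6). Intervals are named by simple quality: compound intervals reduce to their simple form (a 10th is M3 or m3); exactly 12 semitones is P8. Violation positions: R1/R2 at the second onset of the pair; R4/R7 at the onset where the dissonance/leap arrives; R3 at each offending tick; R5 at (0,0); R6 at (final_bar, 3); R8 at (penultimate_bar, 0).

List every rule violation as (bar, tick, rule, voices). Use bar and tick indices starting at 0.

(0, 0, R5, (0, 2))
(0, 0, R5, (0, 3))
(1, 0, R2, (1, 3))
(1, 0, R4, (0, 3))
(2, 0, R2, (2, 3))
(2, 0, R4, (0, 2))
(2, 0, R4, (0, 3))
(3, 0, R1, (2, 3))
(4, 0, R1, (2, 3))
(4, 0, R3, (1, 2))
(4, 0, R7, (2,))
(4, 0, R7, (3,))
(4, 1, R3, (1, 2))
(4, 2, R3, (1, 2))
(4, 3, R3, (1, 2))
(5, 0, R1, (0, 3))
(5, 0, R3, (2, 3))
(5, 0, R4, (0, 1))
(5, 1, R3, (2, 3))
(5, 2, R3, (2, 3))
(5, 3, R3, (2, 3))
(6, 0, R2, (0, 3))
(6, 0, R4, (0, 2))
(7, 0, R1, (0, 3))
(7, 0, R2, (0, 2))
(7, 0, R2, (2, 3))
(7, 0, R8, (0, 2))
(7, 0, R8, (0, 3))
(8, 0, R1, (2, 3))
(8, 0, R2, (0, 1))
(8, 3, R6, (0, 2))
(8, 3, R6, (0, 3))

bar 0: v0=C3 v1=C4 v2=E4 v3=E4 downbeat M3
bar 1: v0=D3 v1=F3 v2=A3 v3=C4 downbeat m7
bar 2: v0=B2 v1=D3 v2=F3 v3=F3 downbeat TT
bar 3: v0=D3 v1=B3 v2=F4 v3=F4 downbeat m3
bar 4: v0=E3 v1=C4 v2=B3 v3=B3 downbeat P5
bar 5: v0=D3 v1=G3 v2=D4 v3=A3 downbeat P5
bar 6: v0=E3 v1=C4 v2=D4 v3=E4 downbeat P8
bar 7: v0=B2 v1=G3 v2=B3 v3=B3 downbeat P8
bar 8: v0=C3 v1=C4 v2=E4 v3=E4 downbeat M3
  -> R5 @ bar 0 tick 0 v(0, 2): opens on M3
  -> R5 @ bar 0 tick 0 v(0, 3): opens on M3
  -> R2 @ bar 1 tick 0 v(1, 3): C4/E4 M3 -> F3/C4 P5 similar
  -> R4 @ bar 1 tick 0 v(0, 3): D3/C4 m7 untreated
  -> R2 @ bar 2 tick 0 v(2, 3): A3/C4 m3 -> F3/F3 P1 similar
  -> R4 @ bar 2 tick 0 v(0, 2): B2/F3 TT untreated
  -> R4 @ bar 2 tick 0 v(0, 3): B2/F3 TT untreated
  -> R1 @ bar 3 tick 0 v(2, 3): F3/F3 P1 -> F4/F4 P1 similar
  -> R1 @ bar 4 tick 0 v(2, 3): F4/F4 P1 -> B3/B3 P1 similar
  -> R3 @ bar 4 tick 0 v(1, 2): C4 above B3
  -> R7 @ bar 4 tick 0 v(2,): F4->B3 leap 6st
  -> R7 @ bar 4 tick 0 v(3,): F4->B3 leap 6st
  -> R3 @ bar 4 tick 1 v(1, 2): C4 above B3
  -> R3 @ bar 4 tick 2 v(1, 2): C4 above B3
  -> R3 @ bar 4 tick 3 v(1, 2): C4 above B3
  -> R1 @ bar 5 tick 0 v(0, 3): E3/B3 P5 -> D3/A3 P5 similar
  -> R3 @ bar 5 tick 0 v(2, 3): D4 above A3
  -> R4 @ bar 5 tick 0 v(0, 1): D3/G3 P4 untreated
  -> R3 @ bar 5 tick 1 v(2, 3): D4 above A3
  -> R3 @ bar 5 tick 2 v(2, 3): D4 above A3
  -> R3 @ bar 5 tick 3 v(2, 3): D4 above A3
  -> R2 @ bar 6 tick 0 v(0, 3): D3/A3 P5 -> E3/E4 P8 similar
  -> R4 @ bar 6 tick 0 v(0, 2): E3/D4 m7 untreated
  -> R1 @ bar 7 tick 0 v(0, 3): E3/E4 P8 -> B2/B3 P8 similar
  -> R2 @ bar 7 tick 0 v(0, 2): E3/D4 m7 -> B2/B3 P8 similar
  -> R2 @ bar 7 tick 0 v(2, 3): D4/E4 M2 -> B3/B3 P1 similar
  -> R8 @ bar 7 tick 0 v(0, 2): penult P8 not 3rd/6th
  -> R8 @ bar 7 tick 0 v(0, 3): penult P8 not 3rd/6th
  -> R1 @ bar 8 tick 0 v(2, 3): B3/B3 P1 -> E4/E4 P1 similar
  -> R2 @ bar 8 tick 0 v(0, 1): B2/G3 m6 -> C3/C4 P8 similar
  -> R6 @ bar 8 tick 3 v(0, 2): closes on M3
  -> R6 @ bar 8 tick 3 v(0, 3): closes on M3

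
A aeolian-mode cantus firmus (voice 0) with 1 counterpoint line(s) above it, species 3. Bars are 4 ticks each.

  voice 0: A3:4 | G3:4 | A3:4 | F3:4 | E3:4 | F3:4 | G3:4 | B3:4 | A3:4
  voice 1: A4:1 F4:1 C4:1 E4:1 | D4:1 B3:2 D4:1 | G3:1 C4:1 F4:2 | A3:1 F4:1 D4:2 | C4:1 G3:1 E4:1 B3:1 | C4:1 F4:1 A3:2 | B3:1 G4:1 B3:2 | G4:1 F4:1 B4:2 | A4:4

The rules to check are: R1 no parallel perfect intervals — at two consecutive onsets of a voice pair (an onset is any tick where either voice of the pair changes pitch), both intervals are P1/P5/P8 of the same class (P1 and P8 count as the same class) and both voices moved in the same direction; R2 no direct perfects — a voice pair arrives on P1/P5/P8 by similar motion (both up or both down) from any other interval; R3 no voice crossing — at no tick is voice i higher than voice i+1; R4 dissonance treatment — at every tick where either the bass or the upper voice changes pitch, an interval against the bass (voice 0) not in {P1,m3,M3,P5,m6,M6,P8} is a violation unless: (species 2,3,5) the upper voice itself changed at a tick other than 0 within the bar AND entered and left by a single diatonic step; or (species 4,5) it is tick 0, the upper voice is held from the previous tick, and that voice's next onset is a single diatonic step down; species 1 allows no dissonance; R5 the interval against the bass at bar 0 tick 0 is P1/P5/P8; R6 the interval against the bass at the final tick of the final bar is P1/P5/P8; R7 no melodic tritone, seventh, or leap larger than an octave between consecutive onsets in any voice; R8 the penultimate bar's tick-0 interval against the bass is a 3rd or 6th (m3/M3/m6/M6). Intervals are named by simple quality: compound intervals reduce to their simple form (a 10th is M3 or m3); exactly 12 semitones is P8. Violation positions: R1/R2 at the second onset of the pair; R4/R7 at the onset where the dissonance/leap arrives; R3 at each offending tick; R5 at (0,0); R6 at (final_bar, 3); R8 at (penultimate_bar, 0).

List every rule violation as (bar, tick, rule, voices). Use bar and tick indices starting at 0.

(1, 0, R1, (0, 1))
(2, 0, R3, (0, 1))
(2, 0, R4, (0, 1))
(5, 0, R1, (0, 1))
(7, 1, R4, (0, 1))
(7, 2, R7, (1,))
(8, 0, R1, (0, 1))

bar 0: v0=A3 v1=A4 downbeat P8
bar 1: v0=G3 v1=D4 downbeat P5
bar 2: v0=A3 v1=G3 downbeat M2
bar 3: v0=F3 v1=A3 downbeat M3
bar 4: v0=E3 v1=C4 downbeat m6
bar 5: v0=F3 v1=C4 downbeat P5
bar 6: v0=G3 v1=B3 downbeat M3
bar 7: v0=B3 v1=G4 downbeat m6
bar 8: v0=A3 v1=A4 downbeat P8
  -> R1 @ bar 1 tick 0 v(0, 1): A3/E4 P5 -> G3/D4 P5 similar
  -> R3 @ bar 2 tick 0 v(0, 1): A3 above G3
  -> R4 @ bar 2 tick 0 v(0, 1): A3/G3 M2 untreated
  -> R1 @ bar 5 tick 0 v(0, 1): E3/B3 P5 -> F3/C4 P5 similar
  -> R4 @ bar 7 tick 1 v(0, 1): B3/F4 TT untreated
  -> R7 @ bar 7 tick 2 v(1,): F4->B4 leap 6st
  -> R1 @ bar 8 tick 0 v(0, 1): B3/B4 P8 -> A3/A4 P8 similar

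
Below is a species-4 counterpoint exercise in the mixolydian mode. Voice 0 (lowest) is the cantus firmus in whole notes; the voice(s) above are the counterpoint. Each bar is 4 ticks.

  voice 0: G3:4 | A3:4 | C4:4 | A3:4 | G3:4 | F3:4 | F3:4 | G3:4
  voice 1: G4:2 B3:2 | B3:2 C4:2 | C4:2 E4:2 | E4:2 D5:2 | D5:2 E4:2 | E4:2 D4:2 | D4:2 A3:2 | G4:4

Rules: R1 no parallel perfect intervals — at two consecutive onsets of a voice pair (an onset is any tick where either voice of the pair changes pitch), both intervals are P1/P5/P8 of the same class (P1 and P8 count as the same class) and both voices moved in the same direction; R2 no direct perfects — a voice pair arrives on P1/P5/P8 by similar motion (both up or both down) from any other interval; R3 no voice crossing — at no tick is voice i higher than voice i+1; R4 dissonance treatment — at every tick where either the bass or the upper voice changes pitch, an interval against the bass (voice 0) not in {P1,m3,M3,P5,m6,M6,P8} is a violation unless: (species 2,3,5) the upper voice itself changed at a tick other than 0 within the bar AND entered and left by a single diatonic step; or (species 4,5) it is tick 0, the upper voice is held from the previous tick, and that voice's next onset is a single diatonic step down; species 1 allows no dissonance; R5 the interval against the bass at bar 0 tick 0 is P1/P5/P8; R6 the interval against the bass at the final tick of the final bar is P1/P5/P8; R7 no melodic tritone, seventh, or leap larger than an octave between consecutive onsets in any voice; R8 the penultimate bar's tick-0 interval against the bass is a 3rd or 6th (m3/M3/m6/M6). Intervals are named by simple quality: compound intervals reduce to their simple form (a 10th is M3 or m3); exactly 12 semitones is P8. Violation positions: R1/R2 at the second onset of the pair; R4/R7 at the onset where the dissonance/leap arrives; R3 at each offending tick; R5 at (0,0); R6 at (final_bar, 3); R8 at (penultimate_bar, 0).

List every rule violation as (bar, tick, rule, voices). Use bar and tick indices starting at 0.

bar 0: v0=G3 v1=G4 downbeat P8
bar 1: v0=A3 v1=B3 downbeat M2
bar 2: v0=C4 v1=C4 downbeat P1
bar 3: v0=A3 v1=E4 downbeat P5
bar 4: v0=G3 v1=D5 downbeat P5
bar 5: v0=F3 v1=E4 downbeat M7
bar 6: v0=F3 v1=D4 downbeat M6
bar 7: v0=G3 v1=G4 downbeat P8
  -> R4 @ bar 1 tick 0 v(0, 1): A3/B3 M2 untreated
  -> R4 @ bar 3 tick 2 v(0, 1): A3/D5 P4 untreated
  -> R7 @ bar 3 tick 2 v(1,): E4->D5 leap 10st
  -> R7 @ bar 4 tick 2 v(1,): D5->E4 leap 10st
  -> R2 @ bar 7 tick 0 v(0, 1): F3/A3 M3 -> G3/G4 P8 similar
  -> R7 @ bar 7 tick 0 v(1,): A3->G4 leap 10st

(1, 0, R4, (0, 1))
(3, 2, R4, (0, 1))
(3, 2, R7, (1,))
(4, 2, R7, (1,))
(7, 0, R2, (0, 1))
(7, 0, R7, (1,))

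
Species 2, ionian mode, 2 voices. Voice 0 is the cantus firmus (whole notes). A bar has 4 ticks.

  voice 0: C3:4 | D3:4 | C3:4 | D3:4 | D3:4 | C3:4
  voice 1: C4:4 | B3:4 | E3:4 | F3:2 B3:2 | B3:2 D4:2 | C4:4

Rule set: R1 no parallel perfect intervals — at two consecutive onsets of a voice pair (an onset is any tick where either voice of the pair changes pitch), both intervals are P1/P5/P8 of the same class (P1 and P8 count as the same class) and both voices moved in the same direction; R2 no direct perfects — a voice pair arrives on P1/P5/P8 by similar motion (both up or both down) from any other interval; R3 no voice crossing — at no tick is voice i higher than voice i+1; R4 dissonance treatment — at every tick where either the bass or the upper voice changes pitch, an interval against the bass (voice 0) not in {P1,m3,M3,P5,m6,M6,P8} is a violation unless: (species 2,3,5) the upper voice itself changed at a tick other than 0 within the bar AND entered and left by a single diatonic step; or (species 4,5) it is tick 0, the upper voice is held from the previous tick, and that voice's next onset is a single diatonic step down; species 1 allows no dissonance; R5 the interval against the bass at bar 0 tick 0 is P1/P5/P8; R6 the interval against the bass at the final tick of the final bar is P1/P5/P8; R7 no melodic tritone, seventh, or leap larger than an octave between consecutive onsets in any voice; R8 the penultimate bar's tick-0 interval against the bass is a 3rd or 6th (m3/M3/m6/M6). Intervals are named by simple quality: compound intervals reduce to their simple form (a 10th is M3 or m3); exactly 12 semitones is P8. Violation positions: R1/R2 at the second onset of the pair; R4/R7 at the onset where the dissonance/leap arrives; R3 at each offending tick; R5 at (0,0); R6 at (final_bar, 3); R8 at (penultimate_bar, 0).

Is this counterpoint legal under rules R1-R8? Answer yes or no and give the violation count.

bar 0: v0=C3 v1=C4 (P8)
bar 1: v0=D3 v1=B3 (M6)
bar 2: v0=C3 v1=E3 (M3)
bar 3: v0=D3 v1=F3 (m3)
bar 4: v0=D3 v1=B3 (M6)
bar 5: v0=C3 v1=C4 (P8)
  R7 @ bar3.2: F3->B3 leap 6st
  R1 @ bar5.0: D3/D4 P8 -> C3/C4 P8 similar

No (2 violations)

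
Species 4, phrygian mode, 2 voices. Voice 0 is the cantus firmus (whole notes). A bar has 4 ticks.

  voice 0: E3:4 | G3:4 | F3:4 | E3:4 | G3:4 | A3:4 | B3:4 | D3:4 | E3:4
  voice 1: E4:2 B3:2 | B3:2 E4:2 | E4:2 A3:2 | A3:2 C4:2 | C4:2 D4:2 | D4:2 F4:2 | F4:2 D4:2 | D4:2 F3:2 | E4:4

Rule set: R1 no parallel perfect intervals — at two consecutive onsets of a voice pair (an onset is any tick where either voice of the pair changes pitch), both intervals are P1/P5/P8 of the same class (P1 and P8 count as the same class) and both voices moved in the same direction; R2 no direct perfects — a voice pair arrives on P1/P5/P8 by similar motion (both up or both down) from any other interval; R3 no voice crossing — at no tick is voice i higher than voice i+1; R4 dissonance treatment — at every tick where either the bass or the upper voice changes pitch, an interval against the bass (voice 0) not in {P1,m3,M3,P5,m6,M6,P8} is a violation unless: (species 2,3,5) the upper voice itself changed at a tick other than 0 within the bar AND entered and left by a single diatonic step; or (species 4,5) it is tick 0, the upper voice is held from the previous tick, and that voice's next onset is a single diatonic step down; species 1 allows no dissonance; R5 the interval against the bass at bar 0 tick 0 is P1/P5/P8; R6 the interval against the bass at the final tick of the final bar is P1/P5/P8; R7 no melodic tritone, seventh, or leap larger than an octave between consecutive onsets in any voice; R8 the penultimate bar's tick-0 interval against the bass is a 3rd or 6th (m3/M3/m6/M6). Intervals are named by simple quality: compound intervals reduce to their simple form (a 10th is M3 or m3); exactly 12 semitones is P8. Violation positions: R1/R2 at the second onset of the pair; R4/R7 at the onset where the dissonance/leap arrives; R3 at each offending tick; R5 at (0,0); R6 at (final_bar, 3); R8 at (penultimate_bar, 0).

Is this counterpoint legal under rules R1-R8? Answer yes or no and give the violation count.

bar 0: v0=E3 v1=E4 (P8)
bar 1: v0=G3 v1=B3 (M3)
bar 2: v0=F3 v1=E4 (M7)
bar 3: v0=E3 v1=A3 (P4)
bar 4: v0=G3 v1=C4 (P4)
bar 5: v0=A3 v1=D4 (P4)
bar 6: v0=B3 v1=F4 (TT)
bar 7: v0=D3 v1=D4 (P8)
bar 8: v0=E3 v1=E4 (P8)
  R4 @ bar2.0: F3/E4 M7 untreated
  R4 @ bar3.0: E3/A3 P4 untreated
  R4 @ bar4.0: G3/C4 P4 untreated
  R4 @ bar5.0: A3/D4 P4 untreated
  R4 @ bar6.0: B3/F4 TT untreated
  R8 @ bar7.0: penult P8 not 3rd/6th
  R2 @ bar8.0: D3/F3 m3 -> E3/E4 P8 similar
  R7 @ bar8.0: F3->E4 leap 11st

No (8 violations)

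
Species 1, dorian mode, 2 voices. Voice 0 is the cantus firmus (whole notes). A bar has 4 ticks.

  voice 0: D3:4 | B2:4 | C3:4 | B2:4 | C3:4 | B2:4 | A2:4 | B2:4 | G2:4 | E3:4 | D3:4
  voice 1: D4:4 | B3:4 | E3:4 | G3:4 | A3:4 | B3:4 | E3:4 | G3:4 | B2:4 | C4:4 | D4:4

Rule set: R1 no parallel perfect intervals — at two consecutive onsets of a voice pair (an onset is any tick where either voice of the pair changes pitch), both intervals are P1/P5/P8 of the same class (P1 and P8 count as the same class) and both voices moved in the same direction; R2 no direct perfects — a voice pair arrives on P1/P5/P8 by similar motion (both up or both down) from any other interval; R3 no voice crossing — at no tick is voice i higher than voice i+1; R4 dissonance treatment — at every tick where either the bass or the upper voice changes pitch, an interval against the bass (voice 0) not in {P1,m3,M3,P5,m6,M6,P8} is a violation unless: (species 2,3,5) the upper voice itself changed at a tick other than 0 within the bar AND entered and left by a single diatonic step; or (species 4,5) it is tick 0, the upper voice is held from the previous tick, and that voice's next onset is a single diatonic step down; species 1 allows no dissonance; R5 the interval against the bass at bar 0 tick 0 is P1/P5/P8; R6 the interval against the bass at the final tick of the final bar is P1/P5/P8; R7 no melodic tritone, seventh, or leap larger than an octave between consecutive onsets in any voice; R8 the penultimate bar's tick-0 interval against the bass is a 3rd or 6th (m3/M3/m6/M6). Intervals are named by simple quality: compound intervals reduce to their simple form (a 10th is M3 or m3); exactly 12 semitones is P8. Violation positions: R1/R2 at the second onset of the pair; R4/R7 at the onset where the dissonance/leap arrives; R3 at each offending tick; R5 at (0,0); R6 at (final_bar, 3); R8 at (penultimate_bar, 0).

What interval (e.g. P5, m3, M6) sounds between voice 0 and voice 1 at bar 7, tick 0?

voice 0=B2 voice 1=G3 -> m6

m6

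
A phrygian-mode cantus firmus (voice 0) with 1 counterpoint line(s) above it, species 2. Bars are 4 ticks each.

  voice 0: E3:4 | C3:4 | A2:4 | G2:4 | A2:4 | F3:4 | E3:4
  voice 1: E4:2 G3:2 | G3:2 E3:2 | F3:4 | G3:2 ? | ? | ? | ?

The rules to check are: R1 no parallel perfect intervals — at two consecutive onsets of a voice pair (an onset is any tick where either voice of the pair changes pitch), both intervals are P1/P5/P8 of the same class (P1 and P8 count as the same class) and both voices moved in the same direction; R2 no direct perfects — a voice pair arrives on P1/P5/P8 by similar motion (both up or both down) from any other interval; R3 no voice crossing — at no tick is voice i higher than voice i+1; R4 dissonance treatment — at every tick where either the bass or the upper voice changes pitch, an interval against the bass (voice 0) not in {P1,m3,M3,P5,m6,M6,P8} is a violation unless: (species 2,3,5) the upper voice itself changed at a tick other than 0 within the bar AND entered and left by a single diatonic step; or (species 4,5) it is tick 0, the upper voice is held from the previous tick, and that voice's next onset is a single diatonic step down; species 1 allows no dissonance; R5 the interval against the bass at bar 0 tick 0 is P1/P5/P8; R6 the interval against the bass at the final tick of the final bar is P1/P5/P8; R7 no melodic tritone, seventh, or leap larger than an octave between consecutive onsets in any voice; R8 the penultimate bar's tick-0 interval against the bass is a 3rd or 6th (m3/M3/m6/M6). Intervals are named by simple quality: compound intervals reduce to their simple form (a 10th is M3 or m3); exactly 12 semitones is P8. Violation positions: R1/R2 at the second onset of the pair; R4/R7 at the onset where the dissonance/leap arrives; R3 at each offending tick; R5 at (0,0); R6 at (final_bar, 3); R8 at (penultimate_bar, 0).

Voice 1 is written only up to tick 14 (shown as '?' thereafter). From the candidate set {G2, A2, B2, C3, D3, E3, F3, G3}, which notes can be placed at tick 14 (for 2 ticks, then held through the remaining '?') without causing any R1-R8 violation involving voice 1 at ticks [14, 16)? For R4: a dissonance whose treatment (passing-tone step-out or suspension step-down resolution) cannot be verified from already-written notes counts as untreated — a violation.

{B2, D3, E3, G2, G3}

G2: legal
A2: violates R4,R7
B2: legal
C3: violates R4
D3: legal
E3: legal
F3: violates R4
G3: legal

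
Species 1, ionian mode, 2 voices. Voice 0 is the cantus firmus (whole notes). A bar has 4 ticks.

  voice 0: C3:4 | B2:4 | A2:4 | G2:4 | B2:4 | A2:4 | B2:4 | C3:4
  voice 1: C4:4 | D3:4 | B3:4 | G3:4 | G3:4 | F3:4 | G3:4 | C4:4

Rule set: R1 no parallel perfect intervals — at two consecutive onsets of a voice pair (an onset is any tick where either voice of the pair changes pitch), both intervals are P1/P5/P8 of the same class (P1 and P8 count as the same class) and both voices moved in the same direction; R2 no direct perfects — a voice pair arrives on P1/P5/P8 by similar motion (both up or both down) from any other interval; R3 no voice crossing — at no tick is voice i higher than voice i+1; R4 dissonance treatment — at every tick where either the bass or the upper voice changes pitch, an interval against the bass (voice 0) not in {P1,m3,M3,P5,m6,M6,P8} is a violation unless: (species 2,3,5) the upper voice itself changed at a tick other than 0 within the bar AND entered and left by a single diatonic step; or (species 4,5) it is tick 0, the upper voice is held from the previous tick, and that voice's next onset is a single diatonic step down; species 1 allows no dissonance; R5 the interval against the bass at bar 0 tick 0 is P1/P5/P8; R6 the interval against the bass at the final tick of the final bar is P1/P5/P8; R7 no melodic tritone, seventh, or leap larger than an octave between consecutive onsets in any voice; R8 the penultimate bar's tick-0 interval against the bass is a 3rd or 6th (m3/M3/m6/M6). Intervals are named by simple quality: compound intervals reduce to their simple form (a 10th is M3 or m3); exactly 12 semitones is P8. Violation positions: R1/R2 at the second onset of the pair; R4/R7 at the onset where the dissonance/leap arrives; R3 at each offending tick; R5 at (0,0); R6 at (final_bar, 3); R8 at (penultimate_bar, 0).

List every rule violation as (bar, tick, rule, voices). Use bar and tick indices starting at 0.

(1, 0, R7, (1,))
(2, 0, R4, (0, 1))
(3, 0, R2, (0, 1))
(7, 0, R2, (0, 1))

bar 0: v0=C3 v1=C4 downbeat P8
bar 1: v0=B2 v1=D3 downbeat m3
bar 2: v0=A2 v1=B3 downbeat M2
bar 3: v0=G2 v1=G3 downbeat P8
bar 4: v0=B2 v1=G3 downbeat m6
bar 5: v0=A2 v1=F3 downbeat m6
bar 6: v0=B2 v1=G3 downbeat m6
bar 7: v0=C3 v1=C4 downbeat P8
  -> R7 @ bar 1 tick 0 v(1,): C4->D3 leap 10st
  -> R4 @ bar 2 tick 0 v(0, 1): A2/B3 M2 untreated
  -> R2 @ bar 3 tick 0 v(0, 1): A2/B3 M2 -> G2/G3 P8 similar
  -> R2 @ bar 7 tick 0 v(0, 1): B2/G3 m6 -> C3/C4 P8 similar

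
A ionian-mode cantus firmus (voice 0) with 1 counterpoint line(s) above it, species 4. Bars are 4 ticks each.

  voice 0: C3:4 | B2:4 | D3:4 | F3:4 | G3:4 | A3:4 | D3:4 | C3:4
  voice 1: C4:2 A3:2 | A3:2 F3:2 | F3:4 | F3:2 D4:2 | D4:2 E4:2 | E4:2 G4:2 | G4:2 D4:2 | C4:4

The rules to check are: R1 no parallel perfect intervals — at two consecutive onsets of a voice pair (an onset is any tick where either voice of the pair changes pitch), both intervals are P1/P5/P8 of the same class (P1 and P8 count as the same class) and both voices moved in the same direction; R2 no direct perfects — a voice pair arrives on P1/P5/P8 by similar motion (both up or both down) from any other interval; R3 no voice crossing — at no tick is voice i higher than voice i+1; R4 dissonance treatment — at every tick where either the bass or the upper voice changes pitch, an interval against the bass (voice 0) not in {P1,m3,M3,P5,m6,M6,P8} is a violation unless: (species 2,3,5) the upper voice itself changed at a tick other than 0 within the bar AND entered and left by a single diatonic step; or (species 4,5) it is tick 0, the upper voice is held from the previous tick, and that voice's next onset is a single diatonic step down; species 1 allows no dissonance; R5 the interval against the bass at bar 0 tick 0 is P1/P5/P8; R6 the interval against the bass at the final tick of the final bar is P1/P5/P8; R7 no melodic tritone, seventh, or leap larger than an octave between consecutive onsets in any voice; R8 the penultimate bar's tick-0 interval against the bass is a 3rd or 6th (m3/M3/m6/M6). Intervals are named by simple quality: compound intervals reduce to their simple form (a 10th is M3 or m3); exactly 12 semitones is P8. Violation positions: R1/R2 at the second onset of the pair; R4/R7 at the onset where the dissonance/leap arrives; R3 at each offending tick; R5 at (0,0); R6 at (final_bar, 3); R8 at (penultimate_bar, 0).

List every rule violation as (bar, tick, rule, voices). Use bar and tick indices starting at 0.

(1, 0, R4, (0, 1))
(1, 2, R4, (0, 1))
(5, 2, R4, (0, 1))
(6, 0, R4, (0, 1))
(6, 0, R8, (0, 1))
(7, 0, R1, (0, 1))

bar 0: v0=C3 v1=C4 downbeat P8
bar 1: v0=B2 v1=A3 downbeat m7
bar 2: v0=D3 v1=F3 downbeat m3
bar 3: v0=F3 v1=F3 downbeat P1
bar 4: v0=G3 v1=D4 downbeat P5
bar 5: v0=A3 v1=E4 downbeat P5
bar 6: v0=D3 v1=G4 downbeat P4
bar 7: v0=C3 v1=C4 downbeat P8
  -> R4 @ bar 1 tick 0 v(0, 1): B2/A3 m7 untreated
  -> R4 @ bar 1 tick 2 v(0, 1): B2/F3 TT untreated
  -> R4 @ bar 5 tick 2 v(0, 1): A3/G4 m7 untreated
  -> R4 @ bar 6 tick 0 v(0, 1): D3/G4 P4 untreated
  -> R8 @ bar 6 tick 0 v(0, 1): penult P4 not 3rd/6th
  -> R1 @ bar 7 tick 0 v(0, 1): D3/D4 P8 -> C3/C4 P8 similar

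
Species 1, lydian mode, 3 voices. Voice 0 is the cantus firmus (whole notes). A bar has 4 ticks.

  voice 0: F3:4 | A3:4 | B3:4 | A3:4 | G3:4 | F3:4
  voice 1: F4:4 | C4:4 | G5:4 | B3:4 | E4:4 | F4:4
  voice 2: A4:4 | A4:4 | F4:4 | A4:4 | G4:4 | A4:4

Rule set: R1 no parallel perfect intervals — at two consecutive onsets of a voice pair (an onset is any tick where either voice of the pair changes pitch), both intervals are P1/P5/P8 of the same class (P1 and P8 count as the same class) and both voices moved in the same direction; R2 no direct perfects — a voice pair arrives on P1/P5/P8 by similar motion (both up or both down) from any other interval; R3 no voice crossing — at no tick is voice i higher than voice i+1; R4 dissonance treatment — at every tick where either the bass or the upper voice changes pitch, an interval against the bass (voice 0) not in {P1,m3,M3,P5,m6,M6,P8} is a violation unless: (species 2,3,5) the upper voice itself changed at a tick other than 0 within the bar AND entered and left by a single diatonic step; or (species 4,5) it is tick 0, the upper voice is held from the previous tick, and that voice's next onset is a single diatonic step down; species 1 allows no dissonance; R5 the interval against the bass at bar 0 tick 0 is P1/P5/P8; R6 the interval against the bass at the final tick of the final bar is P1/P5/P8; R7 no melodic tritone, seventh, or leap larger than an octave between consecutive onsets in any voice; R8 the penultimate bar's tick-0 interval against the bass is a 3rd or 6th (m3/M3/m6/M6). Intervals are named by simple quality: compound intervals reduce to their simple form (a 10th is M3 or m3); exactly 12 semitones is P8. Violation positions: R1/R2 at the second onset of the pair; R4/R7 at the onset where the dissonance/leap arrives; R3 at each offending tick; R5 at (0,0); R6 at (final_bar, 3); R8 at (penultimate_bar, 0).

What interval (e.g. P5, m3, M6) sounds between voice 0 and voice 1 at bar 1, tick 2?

m3

voice 0=A3 voice 1=C4 -> m3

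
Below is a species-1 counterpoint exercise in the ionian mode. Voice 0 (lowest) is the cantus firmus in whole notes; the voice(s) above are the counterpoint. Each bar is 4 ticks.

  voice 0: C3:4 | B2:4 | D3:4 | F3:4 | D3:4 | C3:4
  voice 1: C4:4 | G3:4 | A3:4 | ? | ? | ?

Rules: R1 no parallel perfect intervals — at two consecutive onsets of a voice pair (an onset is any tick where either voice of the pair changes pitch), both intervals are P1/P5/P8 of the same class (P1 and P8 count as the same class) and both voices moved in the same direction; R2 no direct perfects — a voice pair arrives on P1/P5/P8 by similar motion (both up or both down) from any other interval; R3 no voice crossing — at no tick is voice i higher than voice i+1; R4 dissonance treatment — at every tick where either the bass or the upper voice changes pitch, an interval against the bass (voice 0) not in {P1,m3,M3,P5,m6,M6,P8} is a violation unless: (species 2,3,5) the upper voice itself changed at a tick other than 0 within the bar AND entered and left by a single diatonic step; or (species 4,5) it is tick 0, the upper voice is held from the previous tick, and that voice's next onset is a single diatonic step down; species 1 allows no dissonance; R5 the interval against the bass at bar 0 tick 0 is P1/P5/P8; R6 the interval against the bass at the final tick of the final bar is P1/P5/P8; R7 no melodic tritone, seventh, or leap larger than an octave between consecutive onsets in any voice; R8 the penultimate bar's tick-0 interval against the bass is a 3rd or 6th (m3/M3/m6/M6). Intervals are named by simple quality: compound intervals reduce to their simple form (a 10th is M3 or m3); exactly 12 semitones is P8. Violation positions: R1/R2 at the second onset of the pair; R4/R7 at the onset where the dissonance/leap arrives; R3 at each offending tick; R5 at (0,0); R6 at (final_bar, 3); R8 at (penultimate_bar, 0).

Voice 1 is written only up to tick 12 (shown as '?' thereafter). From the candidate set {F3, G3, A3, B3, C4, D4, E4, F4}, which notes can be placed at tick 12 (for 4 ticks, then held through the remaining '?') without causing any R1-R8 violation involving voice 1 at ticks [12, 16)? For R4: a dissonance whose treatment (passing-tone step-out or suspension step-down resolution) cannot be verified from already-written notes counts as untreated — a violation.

F3: legal
G3: violates R4
A3: legal
B3: violates R4
C4: violates R1
D4: legal
E4: violates R4
F4: violates R2

{A3, D4, F3}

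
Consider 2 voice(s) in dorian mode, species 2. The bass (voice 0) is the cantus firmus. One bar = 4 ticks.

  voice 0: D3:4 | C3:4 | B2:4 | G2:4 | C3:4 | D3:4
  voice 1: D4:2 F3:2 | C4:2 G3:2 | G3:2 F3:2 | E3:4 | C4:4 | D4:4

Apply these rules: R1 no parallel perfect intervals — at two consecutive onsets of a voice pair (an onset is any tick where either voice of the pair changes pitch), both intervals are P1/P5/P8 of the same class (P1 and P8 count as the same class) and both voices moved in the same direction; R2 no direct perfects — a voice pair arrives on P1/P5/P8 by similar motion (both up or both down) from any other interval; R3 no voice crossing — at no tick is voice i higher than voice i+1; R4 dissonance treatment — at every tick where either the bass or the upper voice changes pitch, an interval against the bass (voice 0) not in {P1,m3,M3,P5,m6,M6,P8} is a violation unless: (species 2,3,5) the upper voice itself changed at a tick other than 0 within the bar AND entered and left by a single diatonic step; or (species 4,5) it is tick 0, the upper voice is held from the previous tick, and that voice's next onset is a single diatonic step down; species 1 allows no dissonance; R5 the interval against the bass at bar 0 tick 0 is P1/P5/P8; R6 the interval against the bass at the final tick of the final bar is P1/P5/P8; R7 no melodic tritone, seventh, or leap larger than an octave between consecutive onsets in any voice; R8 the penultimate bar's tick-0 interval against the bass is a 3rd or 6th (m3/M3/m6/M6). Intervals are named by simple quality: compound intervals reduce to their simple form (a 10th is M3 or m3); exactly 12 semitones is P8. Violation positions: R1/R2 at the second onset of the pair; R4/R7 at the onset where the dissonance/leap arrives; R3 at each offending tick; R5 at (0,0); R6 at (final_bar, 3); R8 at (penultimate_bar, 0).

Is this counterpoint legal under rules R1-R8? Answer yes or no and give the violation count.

No (3 violations)

bar 0: v0=D3 v1=D4 (P8)
bar 1: v0=C3 v1=C4 (P8)
bar 2: v0=B2 v1=G3 (m6)
bar 3: v0=G2 v1=E3 (M6)
bar 4: v0=C3 v1=C4 (P8)
bar 5: v0=D3 v1=D4 (P8)
  R2 @ bar4.0: G2/E3 M6 -> C3/C4 P8 similar
  R8 @ bar4.0: penult P8 not 3rd/6th
  R1 @ bar5.0: C3/C4 P8 -> D3/D4 P8 similar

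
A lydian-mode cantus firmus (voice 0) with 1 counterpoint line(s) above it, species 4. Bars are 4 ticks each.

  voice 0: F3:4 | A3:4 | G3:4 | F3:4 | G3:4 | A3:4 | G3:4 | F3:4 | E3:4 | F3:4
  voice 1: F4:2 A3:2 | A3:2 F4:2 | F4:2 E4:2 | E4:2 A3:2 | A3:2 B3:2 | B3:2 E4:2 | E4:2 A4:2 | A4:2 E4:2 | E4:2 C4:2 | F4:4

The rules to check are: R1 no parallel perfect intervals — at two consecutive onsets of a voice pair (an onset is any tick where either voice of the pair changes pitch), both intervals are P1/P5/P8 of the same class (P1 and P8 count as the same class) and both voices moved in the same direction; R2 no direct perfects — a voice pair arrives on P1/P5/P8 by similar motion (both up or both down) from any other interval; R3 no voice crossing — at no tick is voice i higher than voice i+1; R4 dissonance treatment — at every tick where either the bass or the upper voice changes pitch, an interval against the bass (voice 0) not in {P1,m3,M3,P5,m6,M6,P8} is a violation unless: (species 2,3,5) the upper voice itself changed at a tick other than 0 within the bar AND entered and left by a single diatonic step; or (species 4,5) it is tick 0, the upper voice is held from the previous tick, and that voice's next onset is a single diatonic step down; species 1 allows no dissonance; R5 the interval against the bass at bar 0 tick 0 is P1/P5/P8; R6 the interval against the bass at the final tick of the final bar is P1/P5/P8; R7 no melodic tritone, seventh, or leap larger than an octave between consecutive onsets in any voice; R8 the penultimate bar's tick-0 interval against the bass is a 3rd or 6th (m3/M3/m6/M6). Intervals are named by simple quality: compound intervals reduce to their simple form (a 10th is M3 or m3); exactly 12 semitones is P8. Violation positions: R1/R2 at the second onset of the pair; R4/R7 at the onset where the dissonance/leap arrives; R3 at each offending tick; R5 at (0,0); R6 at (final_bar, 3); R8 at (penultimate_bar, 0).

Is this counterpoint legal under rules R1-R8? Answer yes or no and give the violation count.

No (7 violations)

bar 0: v0=F3 v1=F4 (P8)
bar 1: v0=A3 v1=A3 (P1)
bar 2: v0=G3 v1=F4 (m7)
bar 3: v0=F3 v1=E4 (M7)
bar 4: v0=G3 v1=A3 (M2)
bar 5: v0=A3 v1=B3 (M2)
bar 6: v0=G3 v1=E4 (M6)
bar 7: v0=F3 v1=A4 (M3)
bar 8: v0=E3 v1=E4 (P8)
bar 9: v0=F3 v1=F4 (P8)
  R4 @ bar3.0: F3/E4 M7 untreated
  R4 @ bar4.0: G3/A3 M2 untreated
  R4 @ bar5.0: A3/B3 M2 untreated
  R4 @ bar6.2: G3/A4 M2 untreated
  R4 @ bar7.2: F3/E4 M7 untreated
  R8 @ bar8.0: penult P8 not 3rd/6th
  R2 @ bar9.0: E3/C4 m6 -> F3/F4 P8 similar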